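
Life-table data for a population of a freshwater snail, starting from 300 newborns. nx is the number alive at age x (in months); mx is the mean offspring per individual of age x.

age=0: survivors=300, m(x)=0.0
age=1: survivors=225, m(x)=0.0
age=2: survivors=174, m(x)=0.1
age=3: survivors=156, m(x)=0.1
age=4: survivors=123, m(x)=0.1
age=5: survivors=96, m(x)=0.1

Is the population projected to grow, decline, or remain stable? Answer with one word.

lx = nx/n0 = nx/300: 1, 0.75, 0.58, 0.52, 0.41, 0.32
R0 = Σ lx·mx = 0 + 0 + 0.058 + 0.052 + 0.041 + 0.032 = 0.183
R0 < 1, so the population is declining.

declining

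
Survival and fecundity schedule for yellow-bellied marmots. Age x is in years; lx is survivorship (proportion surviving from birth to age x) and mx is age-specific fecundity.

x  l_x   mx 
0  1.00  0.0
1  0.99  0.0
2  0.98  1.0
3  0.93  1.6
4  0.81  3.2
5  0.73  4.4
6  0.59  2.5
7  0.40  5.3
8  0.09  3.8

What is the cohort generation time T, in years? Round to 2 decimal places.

4.86

lx·mx: 0, 0, 0.98, 1.488, 2.592, 3.212, 1.475, 2.12, 0.342 → R0 = 12.209
x·lx·mx: 0, 0, 1.96, 4.464, 10.368, 16.06, 8.85, 14.84, 2.736 → Σ = 59.278
T = 59.278 / 12.209 = 4.855271… → 4.86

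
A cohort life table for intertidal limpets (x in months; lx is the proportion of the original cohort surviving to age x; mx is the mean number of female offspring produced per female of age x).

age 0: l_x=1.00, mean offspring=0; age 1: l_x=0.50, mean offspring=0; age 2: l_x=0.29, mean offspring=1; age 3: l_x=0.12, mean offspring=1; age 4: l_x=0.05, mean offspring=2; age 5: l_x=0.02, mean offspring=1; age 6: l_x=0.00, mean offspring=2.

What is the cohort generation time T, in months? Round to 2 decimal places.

lx·mx: 0, 0, 0.29, 0.12, 0.1, 0.02, 0 → R0 = 0.53
x·lx·mx: 0, 0, 0.58, 0.36, 0.4, 0.1, 0 → Σ = 1.44
T = 1.44 / 0.53 = 2.716981… → 2.72

2.72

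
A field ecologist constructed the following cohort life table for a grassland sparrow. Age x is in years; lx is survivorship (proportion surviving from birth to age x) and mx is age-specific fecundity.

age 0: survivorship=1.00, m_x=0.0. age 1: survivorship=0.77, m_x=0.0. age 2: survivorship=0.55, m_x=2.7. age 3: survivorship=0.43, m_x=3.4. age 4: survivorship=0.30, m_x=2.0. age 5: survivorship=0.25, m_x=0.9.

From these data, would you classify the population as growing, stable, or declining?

growing

R0 = Σ lx·mx = 0 + 0 + 1.485 + 1.462 + 0.6 + 0.225 = 3.772
R0 > 1, so the population is growing.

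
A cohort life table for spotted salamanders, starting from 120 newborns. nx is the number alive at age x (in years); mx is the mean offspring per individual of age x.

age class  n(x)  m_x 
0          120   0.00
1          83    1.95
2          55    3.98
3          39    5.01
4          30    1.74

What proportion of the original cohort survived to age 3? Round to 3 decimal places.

0.325

l_3 = n_3/n_0 = 39/120 = 0.325 → 0.325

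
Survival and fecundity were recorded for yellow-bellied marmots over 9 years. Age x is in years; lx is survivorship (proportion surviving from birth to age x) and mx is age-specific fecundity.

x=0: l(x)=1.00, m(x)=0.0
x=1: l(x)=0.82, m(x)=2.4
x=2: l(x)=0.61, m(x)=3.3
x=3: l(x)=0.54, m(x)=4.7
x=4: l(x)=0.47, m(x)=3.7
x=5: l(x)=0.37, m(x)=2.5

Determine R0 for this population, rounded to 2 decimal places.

9.18

lx·mx by age: 0, 1.968, 2.013, 2.538, 1.739, 0.925
R0 = Σ lx·mx = 9.183 → 9.18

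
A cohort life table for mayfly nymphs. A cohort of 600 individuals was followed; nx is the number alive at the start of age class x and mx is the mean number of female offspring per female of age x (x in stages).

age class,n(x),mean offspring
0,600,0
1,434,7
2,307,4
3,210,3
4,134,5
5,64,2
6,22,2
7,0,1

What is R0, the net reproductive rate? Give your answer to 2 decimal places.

9.56

lx = nx/n0 = nx/600: 1, 0.72333…, 0.51167…, 0.35, 0.22333…, 0.10667…, 0.03667…, 0
lx·mx by age: 0, 5.063333…, 2.046667…, 1.05, 1.116667…, 0.213333…, 0.073333…, 0
R0 = Σ lx·mx = 9.563333… → 9.56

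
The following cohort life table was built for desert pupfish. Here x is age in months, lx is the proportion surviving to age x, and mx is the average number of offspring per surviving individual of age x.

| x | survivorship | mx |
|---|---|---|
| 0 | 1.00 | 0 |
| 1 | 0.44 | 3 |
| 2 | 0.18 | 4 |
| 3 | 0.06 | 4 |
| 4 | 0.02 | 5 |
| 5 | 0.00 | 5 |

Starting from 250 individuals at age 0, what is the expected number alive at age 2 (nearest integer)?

Expected survivors = N0 · l_2 = 250 × 0.18 = 45 → 45

45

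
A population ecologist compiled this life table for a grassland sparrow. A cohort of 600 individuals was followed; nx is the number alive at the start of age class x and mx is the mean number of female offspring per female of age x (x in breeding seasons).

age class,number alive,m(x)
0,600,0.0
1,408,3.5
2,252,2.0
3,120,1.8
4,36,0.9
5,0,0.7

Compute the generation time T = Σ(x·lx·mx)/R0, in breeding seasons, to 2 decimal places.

lx = nx/n0 = nx/600: 1, 0.68, 0.42, 0.2, 0.06, 0
lx·mx: 0, 2.38, 0.84, 0.36, 0.054, 0 → R0 = 3.634
x·lx·mx: 0, 2.38, 1.68, 1.08, 0.216, 0 → Σ = 5.356
T = 5.356 / 3.634 = 1.473858… → 1.47

1.47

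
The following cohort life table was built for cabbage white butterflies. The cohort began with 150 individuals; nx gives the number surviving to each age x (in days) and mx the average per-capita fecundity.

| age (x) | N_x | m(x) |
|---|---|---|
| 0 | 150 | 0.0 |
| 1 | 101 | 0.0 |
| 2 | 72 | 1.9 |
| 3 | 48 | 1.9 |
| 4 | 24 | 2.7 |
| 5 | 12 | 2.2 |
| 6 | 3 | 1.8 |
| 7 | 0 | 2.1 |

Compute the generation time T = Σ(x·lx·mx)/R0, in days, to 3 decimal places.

2.991

lx = nx/n0 = nx/150: 1, 0.67333…, 0.48, 0.32, 0.16, 0.08, 0.02, 0
lx·mx: 0, 0, 0.912, 0.608, 0.432, 0.176, 0.036, 0 → R0 = 2.164…
x·lx·mx: 0, 0, 1.824, 1.824, 1.728, 0.88, 0.216, 0 → Σ = 6.472…
T = 6.472… / 2.164… = 2.990758… → 2.991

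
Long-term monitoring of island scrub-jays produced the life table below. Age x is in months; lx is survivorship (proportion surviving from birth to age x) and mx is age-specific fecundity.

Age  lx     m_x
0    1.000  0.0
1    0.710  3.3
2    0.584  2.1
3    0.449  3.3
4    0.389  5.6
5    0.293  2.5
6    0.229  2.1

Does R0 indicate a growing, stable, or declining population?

growing

R0 = Σ lx·mx = 0 + 2.343 + 1.2264 + 1.4817 + 2.1784 + 0.7325 + 0.4809 = 8.4429
R0 > 1, so the population is growing.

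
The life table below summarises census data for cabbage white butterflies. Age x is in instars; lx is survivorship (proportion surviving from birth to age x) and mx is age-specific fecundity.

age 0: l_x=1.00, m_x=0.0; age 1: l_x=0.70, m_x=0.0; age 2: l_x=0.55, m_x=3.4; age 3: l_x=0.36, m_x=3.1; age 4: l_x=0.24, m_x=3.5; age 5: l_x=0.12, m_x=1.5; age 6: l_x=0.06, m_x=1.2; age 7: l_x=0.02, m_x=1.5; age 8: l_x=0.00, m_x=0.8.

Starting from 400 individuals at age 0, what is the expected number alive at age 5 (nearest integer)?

Expected survivors = N0 · l_5 = 400 × 0.12 = 48 → 48

48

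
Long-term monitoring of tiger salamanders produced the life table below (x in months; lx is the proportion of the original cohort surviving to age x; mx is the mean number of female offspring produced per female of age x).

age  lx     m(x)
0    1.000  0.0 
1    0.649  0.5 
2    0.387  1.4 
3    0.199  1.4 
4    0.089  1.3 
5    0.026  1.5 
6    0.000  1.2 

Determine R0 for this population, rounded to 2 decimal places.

lx·mx by age: 0, 0.3245, 0.5418, 0.2786, 0.1157, 0.039, 0
R0 = Σ lx·mx = 1.2996 → 1.30

1.30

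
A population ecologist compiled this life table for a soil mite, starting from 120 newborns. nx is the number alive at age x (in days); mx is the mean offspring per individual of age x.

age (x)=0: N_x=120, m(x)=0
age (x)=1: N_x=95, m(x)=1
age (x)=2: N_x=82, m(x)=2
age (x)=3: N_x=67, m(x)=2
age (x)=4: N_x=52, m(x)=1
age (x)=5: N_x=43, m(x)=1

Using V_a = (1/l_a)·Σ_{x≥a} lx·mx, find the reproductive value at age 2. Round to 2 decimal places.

4.79

lx = nx/n0 = nx/120: 1, 0.79167…, 0.68333…, 0.55833…, 0.43333…, 0.35833…
lx·mx for x ≥ 2: 1.366667…, 1.116667…, 0.433333…, 0.358333… → sum = 3.275…
V_2 = 3.275… / l_2 = 3.275… / 0.683333… = 4.792683… → 4.79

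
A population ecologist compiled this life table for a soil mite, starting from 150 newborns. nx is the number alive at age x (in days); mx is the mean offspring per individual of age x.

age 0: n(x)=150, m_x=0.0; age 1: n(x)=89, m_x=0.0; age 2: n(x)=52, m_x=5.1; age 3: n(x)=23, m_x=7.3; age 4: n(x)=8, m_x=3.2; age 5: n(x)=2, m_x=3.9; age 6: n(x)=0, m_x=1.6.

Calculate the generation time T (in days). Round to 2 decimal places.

2.52

lx = nx/n0 = nx/150: 1, 0.59333…, 0.34667…, 0.15333…, 0.05333…, 0.01333…, 0
lx·mx: 0, 0, 1.768…, 1.119333…, 0.170667…, 0.052…, 0 → R0 = 3.11…
x·lx·mx: 0, 0, 3.536…, 3.358…, 0.682667…, 0.26…, 0 → Σ = 7.836667…
T = 7.836667… / 3.11… = 2.519829… → 2.52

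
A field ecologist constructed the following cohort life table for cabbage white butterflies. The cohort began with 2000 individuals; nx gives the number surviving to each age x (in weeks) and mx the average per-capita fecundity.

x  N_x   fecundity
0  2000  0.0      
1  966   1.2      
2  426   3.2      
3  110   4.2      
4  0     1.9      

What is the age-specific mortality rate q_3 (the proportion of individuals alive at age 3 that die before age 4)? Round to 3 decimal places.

1.000

lx = nx/n0 = nx/2000: 1, 0.483, 0.213, 0.055, 0
q_3 = (l_3 − l_4) / l_3 = (0.055 − 0) / 0.055
     = 0.055 / 0.055 = 1 → 1.000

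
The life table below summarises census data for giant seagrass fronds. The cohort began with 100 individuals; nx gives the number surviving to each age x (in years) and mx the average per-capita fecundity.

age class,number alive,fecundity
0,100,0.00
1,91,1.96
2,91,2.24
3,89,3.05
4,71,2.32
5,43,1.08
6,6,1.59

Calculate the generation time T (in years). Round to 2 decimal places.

lx = nx/n0 = nx/100: 1, 0.91, 0.91, 0.89, 0.71, 0.43, 0.06
lx·mx: 0, 1.7836, 2.0384, 2.7145, 1.6472, 0.4644, 0.0954 → R0 = 8.7435
x·lx·mx: 0, 1.7836, 4.0768, 8.1435, 6.5888, 2.322, 0.5724 → Σ = 23.4871
T = 23.4871 / 8.7435 = 2.686235… → 2.69

2.69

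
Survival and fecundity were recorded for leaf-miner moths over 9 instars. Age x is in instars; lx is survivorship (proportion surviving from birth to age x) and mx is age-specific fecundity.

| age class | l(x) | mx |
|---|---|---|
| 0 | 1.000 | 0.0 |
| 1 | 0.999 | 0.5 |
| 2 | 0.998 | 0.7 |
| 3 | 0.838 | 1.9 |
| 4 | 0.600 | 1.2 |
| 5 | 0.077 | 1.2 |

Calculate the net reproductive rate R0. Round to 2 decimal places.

lx·mx by age: 0, 0.4995, 0.6986, 1.5922, 0.72, 0.0924
R0 = Σ lx·mx = 3.6027 → 3.60

3.60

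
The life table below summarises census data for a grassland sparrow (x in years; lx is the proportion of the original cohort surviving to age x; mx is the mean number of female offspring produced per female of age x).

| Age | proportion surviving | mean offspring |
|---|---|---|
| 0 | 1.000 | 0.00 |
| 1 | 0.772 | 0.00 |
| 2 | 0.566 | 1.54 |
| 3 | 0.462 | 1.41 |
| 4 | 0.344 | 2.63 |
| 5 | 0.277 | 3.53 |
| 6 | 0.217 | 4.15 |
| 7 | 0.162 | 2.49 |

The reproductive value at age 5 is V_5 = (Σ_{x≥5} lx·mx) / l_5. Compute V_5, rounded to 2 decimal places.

lx·mx for x ≥ 5: 0.97781, 0.90055, 0.40338 → sum = 2.28174
V_5 = 2.28174 / l_5 = 2.28174 / 0.277 = 8.237329… → 8.24

8.24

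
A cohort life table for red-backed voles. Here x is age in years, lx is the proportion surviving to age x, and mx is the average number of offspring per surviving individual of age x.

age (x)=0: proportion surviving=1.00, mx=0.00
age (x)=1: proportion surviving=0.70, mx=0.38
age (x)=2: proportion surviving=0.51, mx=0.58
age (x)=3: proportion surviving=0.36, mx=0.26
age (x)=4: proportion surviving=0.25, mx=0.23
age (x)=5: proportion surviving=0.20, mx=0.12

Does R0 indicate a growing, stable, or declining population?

declining

R0 = Σ lx·mx = 0 + 0.266 + 0.2958 + 0.0936 + 0.0575 + 0.024 = 0.7369
R0 < 1, so the population is declining.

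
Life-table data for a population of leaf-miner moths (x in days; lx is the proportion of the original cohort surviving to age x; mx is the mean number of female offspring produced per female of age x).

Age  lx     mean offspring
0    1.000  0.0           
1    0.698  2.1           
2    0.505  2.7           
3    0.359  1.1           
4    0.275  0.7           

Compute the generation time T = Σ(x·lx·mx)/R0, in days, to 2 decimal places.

lx·mx: 0, 1.4658, 1.3635, 0.3949, 0.1925 → R0 = 3.4167
x·lx·mx: 0, 1.4658, 2.727, 1.1847, 0.77 → Σ = 6.1475
T = 6.1475 / 3.4167 = 1.799251… → 1.80

1.80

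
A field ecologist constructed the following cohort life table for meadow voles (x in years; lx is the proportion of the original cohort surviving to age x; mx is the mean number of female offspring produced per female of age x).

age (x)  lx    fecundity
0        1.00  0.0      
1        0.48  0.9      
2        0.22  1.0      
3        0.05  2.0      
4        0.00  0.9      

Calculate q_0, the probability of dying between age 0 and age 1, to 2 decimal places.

q_0 = (l_0 − l_1) / l_0 = (1 − 0.48) / 1
     = 0.52 / 1 = 0.52 → 0.52

0.52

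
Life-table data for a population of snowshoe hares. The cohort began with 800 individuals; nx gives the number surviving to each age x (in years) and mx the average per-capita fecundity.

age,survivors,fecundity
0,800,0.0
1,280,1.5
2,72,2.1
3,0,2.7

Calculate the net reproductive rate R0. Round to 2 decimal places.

0.71

lx = nx/n0 = nx/800: 1, 0.35, 0.09, 0
lx·mx by age: 0, 0.525, 0.189, 0
R0 = Σ lx·mx = 0.714 → 0.71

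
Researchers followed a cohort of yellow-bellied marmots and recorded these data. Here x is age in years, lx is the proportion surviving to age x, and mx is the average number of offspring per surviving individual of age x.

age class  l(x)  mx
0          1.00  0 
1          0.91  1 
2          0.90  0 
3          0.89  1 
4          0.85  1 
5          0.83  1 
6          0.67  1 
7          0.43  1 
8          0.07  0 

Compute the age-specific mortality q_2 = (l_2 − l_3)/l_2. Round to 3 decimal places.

q_2 = (l_2 − l_3) / l_2 = (0.9 − 0.89) / 0.9
     = 0.01 / 0.9 = 0.011111… → 0.011

0.011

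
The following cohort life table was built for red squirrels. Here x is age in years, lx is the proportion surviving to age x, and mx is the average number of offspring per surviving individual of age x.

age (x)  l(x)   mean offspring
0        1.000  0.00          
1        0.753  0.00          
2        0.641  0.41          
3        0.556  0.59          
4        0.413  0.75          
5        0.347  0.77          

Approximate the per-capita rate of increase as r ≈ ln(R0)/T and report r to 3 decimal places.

R0 = Σ lx·mx = 0 + 0 + 0.26281 + 0.32804 + 0.30975 + 0.26719 = 1.16779
Σ x·lx·mx = 4.08469; T = 4.08469/1.16779 = 3.49779…
r ≈ ln(R0)/T = ln(1.16779)/3.49779… = 0.04435… → 0.044

0.044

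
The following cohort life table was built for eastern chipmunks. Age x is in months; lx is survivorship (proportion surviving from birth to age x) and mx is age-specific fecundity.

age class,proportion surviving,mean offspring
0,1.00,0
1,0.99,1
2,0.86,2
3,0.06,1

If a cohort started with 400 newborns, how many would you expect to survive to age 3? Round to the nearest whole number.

24

Expected survivors = N0 · l_3 = 400 × 0.06 = 24 → 24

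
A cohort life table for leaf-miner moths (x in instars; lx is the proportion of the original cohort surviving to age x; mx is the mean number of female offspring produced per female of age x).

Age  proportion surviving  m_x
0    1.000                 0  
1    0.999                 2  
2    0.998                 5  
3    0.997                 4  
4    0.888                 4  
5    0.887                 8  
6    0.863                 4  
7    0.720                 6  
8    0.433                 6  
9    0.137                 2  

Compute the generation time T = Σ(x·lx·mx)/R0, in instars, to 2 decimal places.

4.58

lx·mx: 0, 1.998, 4.99, 3.988, 3.552, 7.096, 3.452, 4.32, 2.598, 0.274 → R0 = 32.268
x·lx·mx: 0, 1.998, 9.98, 11.964, 14.208, 35.48, 20.712, 30.24, 20.784, 2.466 → Σ = 147.832
T = 147.832 / 32.268 = 4.581381… → 4.58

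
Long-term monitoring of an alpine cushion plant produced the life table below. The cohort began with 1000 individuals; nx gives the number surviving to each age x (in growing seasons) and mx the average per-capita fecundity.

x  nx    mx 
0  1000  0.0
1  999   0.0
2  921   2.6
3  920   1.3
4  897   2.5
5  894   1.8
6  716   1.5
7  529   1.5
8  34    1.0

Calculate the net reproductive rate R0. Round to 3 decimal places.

lx = nx/n0 = nx/1000: 1, 0.999, 0.921, 0.92, 0.897, 0.894, 0.716, 0.529, 0.034
lx·mx by age: 0, 0, 2.3946, 1.196, 2.2425, 1.6092, 1.074, 0.7935, 0.034
R0 = Σ lx·mx = 9.3438 → 9.344

9.344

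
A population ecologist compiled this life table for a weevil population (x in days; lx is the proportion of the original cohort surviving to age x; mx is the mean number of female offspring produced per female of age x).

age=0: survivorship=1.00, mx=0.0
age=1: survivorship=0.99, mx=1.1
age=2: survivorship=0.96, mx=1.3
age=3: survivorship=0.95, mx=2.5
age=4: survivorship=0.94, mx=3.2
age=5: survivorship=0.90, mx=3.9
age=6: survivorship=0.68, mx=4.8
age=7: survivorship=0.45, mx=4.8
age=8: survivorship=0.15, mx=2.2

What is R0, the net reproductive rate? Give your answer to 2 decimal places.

16.98

lx·mx by age: 0, 1.089, 1.248, 2.375, 3.008, 3.51, 3.264, 2.16, 0.33
R0 = Σ lx·mx = 16.984 → 16.98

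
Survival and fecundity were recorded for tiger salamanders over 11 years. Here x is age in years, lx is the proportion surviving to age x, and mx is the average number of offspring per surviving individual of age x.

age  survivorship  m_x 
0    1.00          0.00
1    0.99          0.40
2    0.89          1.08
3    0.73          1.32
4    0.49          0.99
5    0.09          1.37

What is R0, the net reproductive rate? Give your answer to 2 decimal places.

2.93

lx·mx by age: 0, 0.396, 0.9612, 0.9636, 0.4851, 0.1233
R0 = Σ lx·mx = 2.9292 → 2.93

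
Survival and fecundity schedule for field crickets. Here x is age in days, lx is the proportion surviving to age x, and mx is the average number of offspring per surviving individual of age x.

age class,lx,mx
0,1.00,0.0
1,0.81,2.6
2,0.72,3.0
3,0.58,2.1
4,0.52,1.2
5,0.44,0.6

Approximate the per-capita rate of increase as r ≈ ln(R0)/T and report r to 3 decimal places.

0.849

R0 = Σ lx·mx = 0 + 2.106 + 2.16 + 1.218 + 0.624 + 0.264 = 6.372
Σ x·lx·mx = 13.896; T = 13.896/6.372 = 2.18079…
r ≈ ln(R0)/T = ln(6.372)/2.18079… = 0.84919… → 0.849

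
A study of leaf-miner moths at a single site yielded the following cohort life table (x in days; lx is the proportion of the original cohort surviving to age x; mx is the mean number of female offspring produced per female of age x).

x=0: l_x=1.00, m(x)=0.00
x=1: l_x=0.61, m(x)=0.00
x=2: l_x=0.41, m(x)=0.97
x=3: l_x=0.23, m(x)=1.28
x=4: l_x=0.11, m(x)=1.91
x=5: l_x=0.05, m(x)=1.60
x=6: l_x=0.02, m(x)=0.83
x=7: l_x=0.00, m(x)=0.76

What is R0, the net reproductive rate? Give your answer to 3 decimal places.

lx·mx by age: 0, 0, 0.3977, 0.2944, 0.2101, 0.08, 0.0166, 0
R0 = Σ lx·mx = 0.9988 → 0.999

0.999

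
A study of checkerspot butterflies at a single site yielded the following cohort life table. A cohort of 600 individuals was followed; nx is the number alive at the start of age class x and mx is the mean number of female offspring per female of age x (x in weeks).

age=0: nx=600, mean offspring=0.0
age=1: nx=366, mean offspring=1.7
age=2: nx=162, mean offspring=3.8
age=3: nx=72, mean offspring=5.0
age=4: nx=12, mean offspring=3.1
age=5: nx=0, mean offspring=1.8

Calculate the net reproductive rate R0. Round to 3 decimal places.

2.725

lx = nx/n0 = nx/600: 1, 0.61, 0.27, 0.12, 0.02, 0
lx·mx by age: 0, 1.037, 1.026, 0.6, 0.062, 0
R0 = Σ lx·mx = 2.725 → 2.725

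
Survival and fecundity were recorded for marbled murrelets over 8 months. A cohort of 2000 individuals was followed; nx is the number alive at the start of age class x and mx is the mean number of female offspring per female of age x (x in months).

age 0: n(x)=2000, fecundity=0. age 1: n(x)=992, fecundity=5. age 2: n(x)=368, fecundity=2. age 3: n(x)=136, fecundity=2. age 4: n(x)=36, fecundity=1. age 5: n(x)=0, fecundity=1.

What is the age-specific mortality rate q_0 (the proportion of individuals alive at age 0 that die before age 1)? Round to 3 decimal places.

lx = nx/n0 = nx/2000: 1, 0.496, 0.184, 0.068, 0.018, 0
q_0 = (l_0 − l_1) / l_0 = (1 − 0.496) / 1
     = 0.504 / 1 = 0.504 → 0.504

0.504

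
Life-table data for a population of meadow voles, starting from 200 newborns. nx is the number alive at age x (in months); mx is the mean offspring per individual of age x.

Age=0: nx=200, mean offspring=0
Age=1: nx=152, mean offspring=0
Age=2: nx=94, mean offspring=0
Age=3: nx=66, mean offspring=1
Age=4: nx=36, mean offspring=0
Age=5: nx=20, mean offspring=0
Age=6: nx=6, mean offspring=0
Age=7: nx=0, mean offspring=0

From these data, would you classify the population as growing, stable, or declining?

lx = nx/n0 = nx/200: 1, 0.76, 0.47, 0.33, 0.18, 0.1, 0.03, 0
R0 = Σ lx·mx = 0 + 0 + 0 + 0.33 + 0 + 0 + 0 + 0 = 0.33
R0 < 1, so the population is declining.

declining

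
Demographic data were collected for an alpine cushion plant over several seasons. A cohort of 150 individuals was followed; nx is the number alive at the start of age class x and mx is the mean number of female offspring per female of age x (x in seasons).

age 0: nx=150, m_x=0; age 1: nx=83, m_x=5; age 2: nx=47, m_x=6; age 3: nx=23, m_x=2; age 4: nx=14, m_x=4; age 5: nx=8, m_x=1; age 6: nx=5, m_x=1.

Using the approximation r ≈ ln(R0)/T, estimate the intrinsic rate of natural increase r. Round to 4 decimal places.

0.9719

lx = nx/n0 = nx/150: 1, 0.55333…, 0.31333…, 0.15333…, 0.09333…, 0.05333…, 0.03333…
R0 = Σ lx·mx = 0 + 2.76667… + 1.88… + 0.30667… + 0.37333… + 0.05333… + 0.03333… = 5.413333…
Σ x·lx·mx = 9.406667…; T = 9.406667…/5.413333… = 1.73768…
r ≈ ln(R0)/T = ln(5.413333…)/1.73768… = 0.971905… → 0.9719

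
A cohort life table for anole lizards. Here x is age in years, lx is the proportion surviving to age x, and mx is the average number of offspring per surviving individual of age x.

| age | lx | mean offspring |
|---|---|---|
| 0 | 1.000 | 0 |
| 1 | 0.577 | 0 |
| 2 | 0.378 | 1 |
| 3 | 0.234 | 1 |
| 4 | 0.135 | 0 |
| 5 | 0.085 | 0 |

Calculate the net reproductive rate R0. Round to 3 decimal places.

lx·mx by age: 0, 0, 0.378, 0.234, 0, 0
R0 = Σ lx·mx = 0.612 → 0.612

0.612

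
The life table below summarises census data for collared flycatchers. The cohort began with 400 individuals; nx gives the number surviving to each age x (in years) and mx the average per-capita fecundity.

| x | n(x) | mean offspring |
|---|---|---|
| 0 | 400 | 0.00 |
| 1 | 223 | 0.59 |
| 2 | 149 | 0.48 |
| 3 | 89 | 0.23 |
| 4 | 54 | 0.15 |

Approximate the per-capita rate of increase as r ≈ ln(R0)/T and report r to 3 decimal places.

-0.343

lx = nx/n0 = nx/400: 1, 0.5575, 0.3725, 0.2225, 0.135
R0 = Σ lx·mx = 0 + 0.32893… + 0.1788… + 0.05118… + 0.02025 = 0.57915
Σ x·lx·mx = 0.92105; T = 0.92105/0.57915 = 1.59035…
r ≈ ln(R0)/T = ln(0.57915)/1.59035… = -0.34344… → -0.343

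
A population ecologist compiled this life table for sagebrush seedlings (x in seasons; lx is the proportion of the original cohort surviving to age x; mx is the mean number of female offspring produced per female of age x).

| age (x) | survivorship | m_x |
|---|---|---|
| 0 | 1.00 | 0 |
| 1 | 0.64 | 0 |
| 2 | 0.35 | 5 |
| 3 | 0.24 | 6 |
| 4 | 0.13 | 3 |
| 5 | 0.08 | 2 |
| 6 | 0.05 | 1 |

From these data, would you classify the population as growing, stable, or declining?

growing

R0 = Σ lx·mx = 0 + 0 + 1.75 + 1.44 + 0.39 + 0.16 + 0.05 = 3.79
R0 > 1, so the population is growing.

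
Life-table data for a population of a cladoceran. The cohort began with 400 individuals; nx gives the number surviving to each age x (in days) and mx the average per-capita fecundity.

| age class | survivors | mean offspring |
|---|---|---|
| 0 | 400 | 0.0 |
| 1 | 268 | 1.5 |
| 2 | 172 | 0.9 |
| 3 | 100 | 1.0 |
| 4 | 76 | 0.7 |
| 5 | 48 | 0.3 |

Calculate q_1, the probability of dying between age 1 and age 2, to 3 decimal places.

0.358

lx = nx/n0 = nx/400: 1, 0.67, 0.43, 0.25, 0.19, 0.12
q_1 = (l_1 − l_2) / l_1 = (0.67 − 0.43) / 0.67
     = 0.24 / 0.67 = 0.358209… → 0.358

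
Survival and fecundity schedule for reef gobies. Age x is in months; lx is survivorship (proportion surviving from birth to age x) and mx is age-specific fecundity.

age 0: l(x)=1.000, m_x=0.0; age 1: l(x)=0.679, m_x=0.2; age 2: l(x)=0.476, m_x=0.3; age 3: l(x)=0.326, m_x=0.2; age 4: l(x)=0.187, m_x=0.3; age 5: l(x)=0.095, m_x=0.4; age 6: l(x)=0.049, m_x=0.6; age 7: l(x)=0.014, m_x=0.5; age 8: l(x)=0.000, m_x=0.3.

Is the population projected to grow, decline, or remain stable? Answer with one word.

declining

R0 = Σ lx·mx = 0 + 0.1358 + 0.1428 + 0.0652 + 0.0561 + 0.038 + 0.0294 + 0.007 + 0 = 0.4743
R0 < 1, so the population is declining.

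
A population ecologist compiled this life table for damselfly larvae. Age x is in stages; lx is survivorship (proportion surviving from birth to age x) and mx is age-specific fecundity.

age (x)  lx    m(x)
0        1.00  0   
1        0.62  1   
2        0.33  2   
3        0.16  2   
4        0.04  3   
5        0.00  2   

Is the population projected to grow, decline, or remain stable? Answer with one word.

growing

R0 = Σ lx·mx = 0 + 0.62 + 0.66 + 0.32 + 0.12 + 0 = 1.72
R0 > 1, so the population is growing.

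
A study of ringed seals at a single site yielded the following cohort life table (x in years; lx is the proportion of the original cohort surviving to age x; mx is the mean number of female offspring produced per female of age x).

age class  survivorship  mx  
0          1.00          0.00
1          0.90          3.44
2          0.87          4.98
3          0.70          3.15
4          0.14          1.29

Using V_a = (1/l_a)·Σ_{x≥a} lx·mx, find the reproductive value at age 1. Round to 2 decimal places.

10.90

lx·mx for x ≥ 1: 3.096, 4.3326, 2.205, 0.1806 → sum = 9.8142
V_1 = 9.8142 / l_1 = 9.8142 / 0.9 = 10.904667… → 10.90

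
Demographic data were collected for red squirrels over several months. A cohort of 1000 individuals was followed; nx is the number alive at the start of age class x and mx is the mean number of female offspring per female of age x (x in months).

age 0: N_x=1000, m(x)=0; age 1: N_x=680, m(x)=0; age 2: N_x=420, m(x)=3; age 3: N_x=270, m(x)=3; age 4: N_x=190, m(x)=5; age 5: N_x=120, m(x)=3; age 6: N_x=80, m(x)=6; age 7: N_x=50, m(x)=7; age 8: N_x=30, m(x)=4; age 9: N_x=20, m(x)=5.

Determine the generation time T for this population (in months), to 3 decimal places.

4.005

lx = nx/n0 = nx/1000: 1, 0.68, 0.42, 0.27, 0.19, 0.12, 0.08, 0.05, 0.03, 0.02
lx·mx: 0, 0, 1.26, 0.81, 0.95, 0.36, 0.48, 0.35, 0.12, 0.1 → R0 = 4.43
x·lx·mx: 0, 0, 2.52, 2.43, 3.8, 1.8, 2.88, 2.45, 0.96, 0.9 → Σ = 17.74
T = 17.74 / 4.43 = 4.004515… → 4.005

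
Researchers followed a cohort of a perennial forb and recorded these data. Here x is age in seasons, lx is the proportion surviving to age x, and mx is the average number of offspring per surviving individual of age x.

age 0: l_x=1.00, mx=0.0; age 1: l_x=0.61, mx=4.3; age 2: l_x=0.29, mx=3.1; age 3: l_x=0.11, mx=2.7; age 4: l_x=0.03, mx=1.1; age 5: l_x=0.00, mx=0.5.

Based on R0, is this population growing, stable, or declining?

R0 = Σ lx·mx = 0 + 2.623 + 0.899 + 0.297 + 0.033 + 0 = 3.852
R0 > 1, so the population is growing.

growing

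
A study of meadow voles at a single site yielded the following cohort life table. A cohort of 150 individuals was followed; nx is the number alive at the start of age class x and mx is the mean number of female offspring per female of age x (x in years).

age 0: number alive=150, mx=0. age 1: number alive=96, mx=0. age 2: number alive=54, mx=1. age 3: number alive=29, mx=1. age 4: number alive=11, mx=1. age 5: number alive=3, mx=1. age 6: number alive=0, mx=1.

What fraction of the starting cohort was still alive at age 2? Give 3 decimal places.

0.360

l_2 = n_2/n_0 = 54/150 = 0.36 → 0.360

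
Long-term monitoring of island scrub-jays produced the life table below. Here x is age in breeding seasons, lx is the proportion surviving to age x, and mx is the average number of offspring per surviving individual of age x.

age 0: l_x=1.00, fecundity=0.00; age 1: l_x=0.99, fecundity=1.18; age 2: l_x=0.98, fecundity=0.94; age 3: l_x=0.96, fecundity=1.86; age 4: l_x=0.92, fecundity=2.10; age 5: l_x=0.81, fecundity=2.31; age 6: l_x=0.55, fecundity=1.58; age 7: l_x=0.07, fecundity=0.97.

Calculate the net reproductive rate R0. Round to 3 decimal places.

lx·mx by age: 0, 1.1682, 0.9212, 1.7856, 1.932, 1.8711, 0.869, 0.0679
R0 = Σ lx·mx = 8.615 → 8.615

8.615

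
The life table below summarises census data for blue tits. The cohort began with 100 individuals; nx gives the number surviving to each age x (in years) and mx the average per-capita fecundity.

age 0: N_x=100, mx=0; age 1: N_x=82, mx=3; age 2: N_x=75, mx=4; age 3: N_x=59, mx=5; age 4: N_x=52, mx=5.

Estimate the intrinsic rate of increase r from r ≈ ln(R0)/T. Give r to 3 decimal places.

0.953

lx = nx/n0 = nx/100: 1, 0.82, 0.75, 0.59, 0.52
R0 = Σ lx·mx = 0 + 2.46 + 3 + 2.95 + 2.6 = 11.01
Σ x·lx·mx = 27.71; T = 27.71/11.01 = 2.5168…
r ≈ ln(R0)/T = ln(11.01)/2.5168… = 0.95312… → 0.953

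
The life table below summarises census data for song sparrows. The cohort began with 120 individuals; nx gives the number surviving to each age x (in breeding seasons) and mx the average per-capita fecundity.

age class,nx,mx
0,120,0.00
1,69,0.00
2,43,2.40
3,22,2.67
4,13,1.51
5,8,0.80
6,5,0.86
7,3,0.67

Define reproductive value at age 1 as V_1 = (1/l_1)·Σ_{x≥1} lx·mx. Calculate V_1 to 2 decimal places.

2.82

lx = nx/n0 = nx/120: 1, 0.575, 0.35833…, 0.18333…, 0.10833…, 0.06667…, 0.04167…, 0.025
lx·mx for x ≥ 1: 0, 0.86…, 0.4895…, 0.163583…, 0.053333…, 0.035833…, 0.01675 → sum = 1.619…
V_1 = 1.619… / l_1 = 1.619… / 0.575 = 2.815652… → 2.82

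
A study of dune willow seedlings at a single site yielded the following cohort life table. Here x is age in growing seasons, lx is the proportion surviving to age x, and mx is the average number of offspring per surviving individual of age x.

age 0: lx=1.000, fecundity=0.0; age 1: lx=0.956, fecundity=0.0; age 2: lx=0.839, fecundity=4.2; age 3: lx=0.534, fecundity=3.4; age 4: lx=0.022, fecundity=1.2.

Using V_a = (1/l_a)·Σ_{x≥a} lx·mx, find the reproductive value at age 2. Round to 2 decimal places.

lx·mx for x ≥ 2: 3.5238, 1.8156, 0.0264 → sum = 5.3658
V_2 = 5.3658 / l_2 = 5.3658 / 0.839 = 6.395471… → 6.40

6.40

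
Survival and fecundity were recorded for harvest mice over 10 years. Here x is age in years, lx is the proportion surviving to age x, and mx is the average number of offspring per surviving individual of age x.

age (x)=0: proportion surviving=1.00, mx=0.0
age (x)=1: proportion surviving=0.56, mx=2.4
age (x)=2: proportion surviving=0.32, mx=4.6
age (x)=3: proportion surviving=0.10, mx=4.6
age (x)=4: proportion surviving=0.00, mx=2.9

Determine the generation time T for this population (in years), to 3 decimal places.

lx·mx: 0, 1.344, 1.472, 0.46, 0 → R0 = 3.276
x·lx·mx: 0, 1.344, 2.944, 1.38, 0 → Σ = 5.668
T = 5.668 / 3.276 = 1.730159… → 1.730

1.730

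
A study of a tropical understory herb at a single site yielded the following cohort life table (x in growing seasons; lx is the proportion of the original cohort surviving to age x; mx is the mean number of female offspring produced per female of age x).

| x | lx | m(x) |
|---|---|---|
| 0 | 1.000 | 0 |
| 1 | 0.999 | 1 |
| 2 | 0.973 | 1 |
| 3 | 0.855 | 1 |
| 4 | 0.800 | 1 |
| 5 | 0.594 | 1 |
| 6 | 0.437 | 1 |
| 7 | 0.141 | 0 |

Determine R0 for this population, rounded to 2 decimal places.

lx·mx by age: 0, 0.999, 0.973, 0.855, 0.8, 0.594, 0.437, 0
R0 = Σ lx·mx = 4.658 → 4.66

4.66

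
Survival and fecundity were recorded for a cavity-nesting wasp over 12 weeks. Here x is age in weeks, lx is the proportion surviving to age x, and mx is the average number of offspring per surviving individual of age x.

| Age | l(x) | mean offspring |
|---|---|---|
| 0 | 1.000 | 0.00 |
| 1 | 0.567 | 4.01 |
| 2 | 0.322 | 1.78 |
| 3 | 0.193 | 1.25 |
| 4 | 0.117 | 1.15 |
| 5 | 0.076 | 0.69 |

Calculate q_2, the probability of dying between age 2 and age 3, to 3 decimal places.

q_2 = (l_2 − l_3) / l_2 = (0.322 − 0.193) / 0.322
     = 0.129 / 0.322 = 0.400621… → 0.401

0.401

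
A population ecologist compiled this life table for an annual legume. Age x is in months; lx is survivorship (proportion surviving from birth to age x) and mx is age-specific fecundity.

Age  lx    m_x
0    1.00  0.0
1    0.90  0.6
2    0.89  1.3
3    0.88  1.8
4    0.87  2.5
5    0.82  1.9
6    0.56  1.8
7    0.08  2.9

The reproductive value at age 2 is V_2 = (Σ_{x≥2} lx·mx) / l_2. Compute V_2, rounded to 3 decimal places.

8.667

lx·mx for x ≥ 2: 1.157, 1.584, 2.175, 1.558, 1.008, 0.232 → sum = 7.714
V_2 = 7.714 / l_2 = 7.714 / 0.89 = 8.667416… → 8.667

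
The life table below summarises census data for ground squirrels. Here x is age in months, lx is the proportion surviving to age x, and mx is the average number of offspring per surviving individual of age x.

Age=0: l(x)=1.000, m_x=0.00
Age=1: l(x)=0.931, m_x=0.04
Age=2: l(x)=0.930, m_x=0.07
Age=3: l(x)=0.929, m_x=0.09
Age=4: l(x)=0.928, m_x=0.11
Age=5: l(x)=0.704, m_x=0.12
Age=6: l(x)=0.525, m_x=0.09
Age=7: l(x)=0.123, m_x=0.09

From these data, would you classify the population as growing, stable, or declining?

R0 = Σ lx·mx = 0 + 0.03724 + 0.0651 + 0.08361 + 0.10208 + 0.08448 + 0.04725 + 0.01107 = 0.43083
R0 < 1, so the population is declining.

declining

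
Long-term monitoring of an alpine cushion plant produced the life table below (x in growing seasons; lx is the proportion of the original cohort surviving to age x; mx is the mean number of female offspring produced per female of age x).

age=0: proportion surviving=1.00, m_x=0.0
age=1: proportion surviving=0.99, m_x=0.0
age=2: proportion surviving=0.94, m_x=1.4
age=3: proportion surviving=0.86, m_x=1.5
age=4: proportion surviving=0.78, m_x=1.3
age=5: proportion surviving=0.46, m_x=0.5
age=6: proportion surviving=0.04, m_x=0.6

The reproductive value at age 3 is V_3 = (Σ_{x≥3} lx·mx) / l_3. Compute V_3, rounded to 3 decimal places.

lx·mx for x ≥ 3: 1.29, 1.014, 0.23, 0.024 → sum = 2.558
V_3 = 2.558 / l_3 = 2.558 / 0.86 = 2.974419… → 2.974

2.974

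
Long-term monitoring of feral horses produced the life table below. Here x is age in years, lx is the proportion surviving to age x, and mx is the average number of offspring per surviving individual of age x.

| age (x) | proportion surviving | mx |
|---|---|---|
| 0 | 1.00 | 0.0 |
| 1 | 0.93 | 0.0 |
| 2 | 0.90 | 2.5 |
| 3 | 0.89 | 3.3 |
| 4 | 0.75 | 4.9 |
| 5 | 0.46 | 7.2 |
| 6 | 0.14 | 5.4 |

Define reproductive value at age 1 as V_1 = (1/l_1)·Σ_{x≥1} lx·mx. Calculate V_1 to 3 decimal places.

13.903

lx·mx for x ≥ 1: 0, 2.25, 2.937, 3.675, 3.312, 0.756 → sum = 12.93
V_1 = 12.93 / l_1 = 12.93 / 0.93 = 13.903226… → 13.903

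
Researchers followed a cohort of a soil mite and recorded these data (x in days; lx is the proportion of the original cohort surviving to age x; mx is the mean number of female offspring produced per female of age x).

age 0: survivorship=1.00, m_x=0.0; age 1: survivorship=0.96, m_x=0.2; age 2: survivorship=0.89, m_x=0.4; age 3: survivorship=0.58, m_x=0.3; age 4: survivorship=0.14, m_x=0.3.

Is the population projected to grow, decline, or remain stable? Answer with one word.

R0 = Σ lx·mx = 0 + 0.192 + 0.356 + 0.174 + 0.042 = 0.764
R0 < 1, so the population is declining.

declining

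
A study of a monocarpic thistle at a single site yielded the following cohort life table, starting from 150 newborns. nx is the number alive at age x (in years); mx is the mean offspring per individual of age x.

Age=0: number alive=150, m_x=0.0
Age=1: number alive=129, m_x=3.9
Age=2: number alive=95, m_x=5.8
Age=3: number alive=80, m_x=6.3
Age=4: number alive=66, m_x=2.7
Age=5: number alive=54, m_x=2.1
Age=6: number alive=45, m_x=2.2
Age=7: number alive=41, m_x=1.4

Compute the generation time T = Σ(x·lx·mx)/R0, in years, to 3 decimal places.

lx = nx/n0 = nx/150: 1, 0.86, 0.63333…, 0.53333…, 0.44, 0.36, 0.3, 0.27333…
lx·mx: 0, 3.354, 3.673333…, 3.36…, 1.188, 0.756, 0.66, 0.382667… → R0 = 13.374…
x·lx·mx: 0, 3.354, 7.346667…, 10.08…, 4.752, 3.78, 3.96, 2.678667… → Σ = 35.951333…
T = 35.951333… / 13.374… = 2.688151… → 2.688

2.688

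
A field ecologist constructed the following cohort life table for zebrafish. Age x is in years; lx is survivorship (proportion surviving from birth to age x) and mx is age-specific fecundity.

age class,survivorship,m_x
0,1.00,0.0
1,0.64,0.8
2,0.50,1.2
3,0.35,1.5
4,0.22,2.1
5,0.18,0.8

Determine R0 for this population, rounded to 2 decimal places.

lx·mx by age: 0, 0.512, 0.6, 0.525, 0.462, 0.144
R0 = Σ lx·mx = 2.243 → 2.24

2.24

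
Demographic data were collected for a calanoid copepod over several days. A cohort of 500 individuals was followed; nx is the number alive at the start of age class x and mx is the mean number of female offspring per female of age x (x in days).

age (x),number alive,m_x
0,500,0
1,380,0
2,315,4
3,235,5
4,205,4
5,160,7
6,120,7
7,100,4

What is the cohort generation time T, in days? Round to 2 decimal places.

lx = nx/n0 = nx/500: 1, 0.76, 0.63, 0.47, 0.41, 0.32, 0.24, 0.2
lx·mx: 0, 0, 2.52, 2.35, 1.64, 2.24, 1.68, 0.8 → R0 = 11.23
x·lx·mx: 0, 0, 5.04, 7.05, 6.56, 11.2, 10.08, 5.6 → Σ = 45.53
T = 45.53 / 11.23 = 4.054319… → 4.05

4.05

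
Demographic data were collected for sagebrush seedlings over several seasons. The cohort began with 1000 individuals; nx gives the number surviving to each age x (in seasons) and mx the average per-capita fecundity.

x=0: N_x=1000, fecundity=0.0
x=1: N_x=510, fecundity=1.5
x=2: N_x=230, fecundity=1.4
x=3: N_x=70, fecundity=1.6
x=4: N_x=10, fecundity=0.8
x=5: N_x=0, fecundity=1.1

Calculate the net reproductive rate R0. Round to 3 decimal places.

lx = nx/n0 = nx/1000: 1, 0.51, 0.23, 0.07, 0.01, 0
lx·mx by age: 0, 0.765, 0.322, 0.112, 0.008, 0
R0 = Σ lx·mx = 1.207 → 1.207

1.207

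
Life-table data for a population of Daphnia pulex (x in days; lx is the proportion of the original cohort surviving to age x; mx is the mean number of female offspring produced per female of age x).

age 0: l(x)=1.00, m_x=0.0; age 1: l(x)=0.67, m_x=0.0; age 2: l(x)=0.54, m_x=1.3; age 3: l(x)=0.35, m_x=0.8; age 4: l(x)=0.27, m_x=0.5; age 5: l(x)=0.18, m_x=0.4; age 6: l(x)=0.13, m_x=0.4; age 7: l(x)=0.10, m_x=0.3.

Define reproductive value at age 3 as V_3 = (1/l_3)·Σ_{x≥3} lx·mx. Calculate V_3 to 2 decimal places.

1.63

lx·mx for x ≥ 3: 0.28, 0.135, 0.072, 0.052, 0.03 → sum = 0.569
V_3 = 0.569 / l_3 = 0.569 / 0.35 = 1.625714… → 1.63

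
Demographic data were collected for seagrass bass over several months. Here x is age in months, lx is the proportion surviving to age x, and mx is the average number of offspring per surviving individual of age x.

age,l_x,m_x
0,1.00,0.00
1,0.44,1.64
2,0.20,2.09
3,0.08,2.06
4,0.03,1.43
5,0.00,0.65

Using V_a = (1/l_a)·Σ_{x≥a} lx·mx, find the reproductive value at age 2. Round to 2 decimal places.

lx·mx for x ≥ 2: 0.418, 0.1648, 0.0429, 0 → sum = 0.6257
V_2 = 0.6257 / l_2 = 0.6257 / 0.2 = 3.1285 → 3.13

3.13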